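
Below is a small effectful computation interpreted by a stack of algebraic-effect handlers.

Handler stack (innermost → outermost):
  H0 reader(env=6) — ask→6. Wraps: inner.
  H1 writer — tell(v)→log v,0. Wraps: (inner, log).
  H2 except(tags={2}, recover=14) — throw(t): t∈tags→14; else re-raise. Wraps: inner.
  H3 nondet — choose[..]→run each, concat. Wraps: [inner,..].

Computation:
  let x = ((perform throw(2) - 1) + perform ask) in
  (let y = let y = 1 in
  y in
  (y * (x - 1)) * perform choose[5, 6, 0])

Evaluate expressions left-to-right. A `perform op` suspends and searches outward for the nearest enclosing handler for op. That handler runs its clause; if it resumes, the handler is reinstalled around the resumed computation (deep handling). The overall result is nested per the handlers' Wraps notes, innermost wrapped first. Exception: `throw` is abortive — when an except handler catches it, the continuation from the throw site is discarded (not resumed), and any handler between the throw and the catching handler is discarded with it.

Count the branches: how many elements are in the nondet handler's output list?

Answer: 1

Working:
throw(2) @ H2 caught ⇒ 14
H3 returns [14]
= [14]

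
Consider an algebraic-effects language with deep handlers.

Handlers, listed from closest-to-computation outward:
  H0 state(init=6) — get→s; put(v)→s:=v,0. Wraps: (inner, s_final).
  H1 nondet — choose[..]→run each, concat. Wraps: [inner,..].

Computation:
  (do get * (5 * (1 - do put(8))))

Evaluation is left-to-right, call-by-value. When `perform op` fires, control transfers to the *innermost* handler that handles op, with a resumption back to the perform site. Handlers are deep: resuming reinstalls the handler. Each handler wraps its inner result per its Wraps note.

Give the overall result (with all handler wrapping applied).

Evaluation trace:
get @ H0 ⇒ 6
put(8) @ H0 ⇒ s:=8
H0 returns (30, 8)
H1 returns [(30, 8)]
= [(30, 8)]

Answer: [(30, 8)]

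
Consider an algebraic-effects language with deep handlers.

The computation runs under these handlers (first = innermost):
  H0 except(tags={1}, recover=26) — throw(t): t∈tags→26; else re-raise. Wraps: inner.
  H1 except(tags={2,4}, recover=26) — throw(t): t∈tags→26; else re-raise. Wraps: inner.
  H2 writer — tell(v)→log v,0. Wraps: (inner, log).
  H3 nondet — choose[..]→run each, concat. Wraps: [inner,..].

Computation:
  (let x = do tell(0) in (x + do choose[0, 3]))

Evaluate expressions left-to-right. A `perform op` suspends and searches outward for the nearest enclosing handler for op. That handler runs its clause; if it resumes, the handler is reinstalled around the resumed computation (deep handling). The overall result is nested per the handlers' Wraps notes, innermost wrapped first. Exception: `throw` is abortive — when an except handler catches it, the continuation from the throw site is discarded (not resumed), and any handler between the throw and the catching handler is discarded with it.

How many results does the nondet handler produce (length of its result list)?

Answer: 2

Working:
tell(0) @ H2 ⇒ log+=0
choose[0, 3] @ H3
  branch[0] choose=0:
    H0 returns 0
    H1 returns 0
    H2 returns (0, (0))
    H3 returns [(0, (0))]
  branch[1] choose=3:
    H0 returns 3
    H1 returns 3
    H2 returns (3, (0))
    H3 returns [(3, (0))]
= [(0, (0)), (3, (0))]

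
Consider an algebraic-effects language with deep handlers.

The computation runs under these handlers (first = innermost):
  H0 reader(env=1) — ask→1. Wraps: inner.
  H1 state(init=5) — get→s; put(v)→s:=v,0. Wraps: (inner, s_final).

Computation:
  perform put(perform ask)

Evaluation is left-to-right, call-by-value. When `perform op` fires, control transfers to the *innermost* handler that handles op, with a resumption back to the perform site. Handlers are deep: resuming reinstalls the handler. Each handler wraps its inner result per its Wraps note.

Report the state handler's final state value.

Working:
ask @ H0 ⇒ 1
put(1) @ H1 ⇒ s:=1
H0 returns 0
H1 returns (0, 1)
= (0, 1)

Answer: 1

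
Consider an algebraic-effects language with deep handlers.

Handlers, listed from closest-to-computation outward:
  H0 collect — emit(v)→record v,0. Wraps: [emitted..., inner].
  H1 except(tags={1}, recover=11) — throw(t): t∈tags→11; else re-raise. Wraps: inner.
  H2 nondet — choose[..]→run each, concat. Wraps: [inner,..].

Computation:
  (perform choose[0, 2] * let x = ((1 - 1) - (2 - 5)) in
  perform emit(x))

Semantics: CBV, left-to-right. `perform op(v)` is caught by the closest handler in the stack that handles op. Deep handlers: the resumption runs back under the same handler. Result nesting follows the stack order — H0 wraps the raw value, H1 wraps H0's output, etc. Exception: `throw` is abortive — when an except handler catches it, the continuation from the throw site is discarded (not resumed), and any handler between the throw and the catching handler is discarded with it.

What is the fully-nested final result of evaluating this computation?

Working:
choose[0, 2] @ H2
  branch[0] choose=0:
    emit(3) @ H0 ⇒ out+=3
    H0 returns [3, 0]
    H1 returns [3, 0]
    H2 returns [[3, 0]]
  branch[1] choose=2:
    emit(3) @ H0 ⇒ out+=3
    H0 returns [3, 0]
    H1 returns [3, 0]
    H2 returns [[3, 0]]
= [[3, 0], [3, 0]]

Answer: [[3, 0], [3, 0]]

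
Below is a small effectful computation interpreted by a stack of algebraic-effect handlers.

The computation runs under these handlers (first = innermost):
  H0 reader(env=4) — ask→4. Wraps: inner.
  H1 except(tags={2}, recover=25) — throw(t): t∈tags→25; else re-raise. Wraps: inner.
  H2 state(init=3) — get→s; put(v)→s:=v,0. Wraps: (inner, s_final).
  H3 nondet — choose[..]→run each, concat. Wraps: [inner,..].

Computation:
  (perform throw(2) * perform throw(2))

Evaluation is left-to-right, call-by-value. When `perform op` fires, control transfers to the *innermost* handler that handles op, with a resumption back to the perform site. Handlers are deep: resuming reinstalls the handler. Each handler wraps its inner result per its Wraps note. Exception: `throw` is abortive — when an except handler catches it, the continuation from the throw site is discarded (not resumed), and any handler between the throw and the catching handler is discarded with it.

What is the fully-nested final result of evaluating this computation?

Answer: [(25, 3)]

Evaluation trace:
throw(2) @ H1 caught ⇒ 25
H2 returns (25, 3)
H3 returns [(25, 3)]
= [(25, 3)]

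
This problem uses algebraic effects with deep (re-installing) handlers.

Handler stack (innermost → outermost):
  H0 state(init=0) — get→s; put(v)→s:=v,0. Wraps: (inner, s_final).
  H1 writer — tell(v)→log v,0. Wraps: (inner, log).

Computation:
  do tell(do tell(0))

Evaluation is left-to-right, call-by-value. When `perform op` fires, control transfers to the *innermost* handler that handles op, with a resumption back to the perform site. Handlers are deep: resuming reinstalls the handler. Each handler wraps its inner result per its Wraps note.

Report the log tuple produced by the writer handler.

Evaluation trace:
tell(0) @ H1 ⇒ log+=0
tell(0) @ H1 ⇒ log+=0
H0 returns (0, 0)
H1 returns ((0, 0), (0, 0))
= ((0, 0), (0, 0))

Answer: (0, 0)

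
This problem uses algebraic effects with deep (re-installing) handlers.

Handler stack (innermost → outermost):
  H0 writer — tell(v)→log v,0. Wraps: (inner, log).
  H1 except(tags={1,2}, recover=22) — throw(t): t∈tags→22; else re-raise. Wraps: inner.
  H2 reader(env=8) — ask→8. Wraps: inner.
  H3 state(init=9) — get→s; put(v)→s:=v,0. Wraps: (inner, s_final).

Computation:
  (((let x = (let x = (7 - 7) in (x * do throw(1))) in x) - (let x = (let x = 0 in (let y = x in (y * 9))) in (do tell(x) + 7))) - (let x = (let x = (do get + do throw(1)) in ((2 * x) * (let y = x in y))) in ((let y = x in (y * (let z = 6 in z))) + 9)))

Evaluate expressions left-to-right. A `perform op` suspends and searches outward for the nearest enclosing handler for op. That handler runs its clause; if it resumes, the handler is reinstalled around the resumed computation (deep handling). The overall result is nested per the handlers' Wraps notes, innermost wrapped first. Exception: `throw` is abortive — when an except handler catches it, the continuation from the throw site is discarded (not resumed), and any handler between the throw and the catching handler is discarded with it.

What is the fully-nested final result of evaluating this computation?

Evaluation trace:
throw(1) @ H1 caught ⇒ 22
H2 returns 22
H3 returns (22, 9)
= (22, 9)

Answer: (22, 9)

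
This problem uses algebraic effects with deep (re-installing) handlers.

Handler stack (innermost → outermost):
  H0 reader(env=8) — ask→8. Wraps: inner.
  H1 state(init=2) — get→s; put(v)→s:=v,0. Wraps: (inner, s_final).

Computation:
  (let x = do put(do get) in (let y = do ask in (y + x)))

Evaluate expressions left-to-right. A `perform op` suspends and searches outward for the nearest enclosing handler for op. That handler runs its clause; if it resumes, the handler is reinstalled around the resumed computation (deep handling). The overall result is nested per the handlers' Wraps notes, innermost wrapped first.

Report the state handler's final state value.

Answer: 2

Evaluation trace:
get @ H1 ⇒ 2
put(2) @ H1 ⇒ s:=2
ask @ H0 ⇒ 8
H0 returns 8
H1 returns (8, 2)
= (8, 2)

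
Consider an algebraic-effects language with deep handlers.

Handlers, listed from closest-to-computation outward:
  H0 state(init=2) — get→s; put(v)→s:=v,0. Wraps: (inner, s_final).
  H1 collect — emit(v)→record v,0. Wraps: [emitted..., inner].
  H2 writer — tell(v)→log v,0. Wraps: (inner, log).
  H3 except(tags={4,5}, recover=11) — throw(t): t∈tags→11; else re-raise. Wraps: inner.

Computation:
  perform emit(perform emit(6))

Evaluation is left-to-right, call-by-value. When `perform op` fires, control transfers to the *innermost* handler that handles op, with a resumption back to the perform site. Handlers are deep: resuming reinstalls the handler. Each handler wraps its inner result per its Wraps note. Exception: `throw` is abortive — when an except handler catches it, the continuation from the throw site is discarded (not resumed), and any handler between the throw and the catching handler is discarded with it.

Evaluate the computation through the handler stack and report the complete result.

Answer: ([6, 0, (0, 2)], ())

Step-by-step:
emit(6) @ H1 ⇒ out+=6
emit(0) @ H1 ⇒ out+=0
H0 returns (0, 2)
H1 returns [6, 0, (0, 2)]
H2 returns ([6, 0, (0, 2)], ())
H3 returns ([6, 0, (0, 2)], ())
= ([6, 0, (0, 2)], ())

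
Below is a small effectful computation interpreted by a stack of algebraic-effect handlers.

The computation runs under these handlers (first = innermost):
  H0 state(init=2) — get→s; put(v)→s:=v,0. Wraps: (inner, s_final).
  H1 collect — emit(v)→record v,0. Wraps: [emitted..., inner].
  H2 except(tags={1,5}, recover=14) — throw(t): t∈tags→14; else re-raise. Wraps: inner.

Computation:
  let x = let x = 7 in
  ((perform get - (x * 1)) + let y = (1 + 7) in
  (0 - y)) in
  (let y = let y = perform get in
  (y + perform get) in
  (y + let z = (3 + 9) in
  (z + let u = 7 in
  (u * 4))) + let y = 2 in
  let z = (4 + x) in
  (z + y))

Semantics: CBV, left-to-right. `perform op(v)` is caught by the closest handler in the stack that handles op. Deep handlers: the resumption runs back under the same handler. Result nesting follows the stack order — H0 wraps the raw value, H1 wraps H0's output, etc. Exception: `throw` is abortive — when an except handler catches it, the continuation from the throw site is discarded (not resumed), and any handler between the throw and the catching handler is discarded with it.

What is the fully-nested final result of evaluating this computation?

Working:
get @ H0 ⇒ 2
get @ H0 ⇒ 2
get @ H0 ⇒ 2
H0 returns (37, 2)
H1 returns [(37, 2)]
H2 returns [(37, 2)]
= [(37, 2)]

Answer: [(37, 2)]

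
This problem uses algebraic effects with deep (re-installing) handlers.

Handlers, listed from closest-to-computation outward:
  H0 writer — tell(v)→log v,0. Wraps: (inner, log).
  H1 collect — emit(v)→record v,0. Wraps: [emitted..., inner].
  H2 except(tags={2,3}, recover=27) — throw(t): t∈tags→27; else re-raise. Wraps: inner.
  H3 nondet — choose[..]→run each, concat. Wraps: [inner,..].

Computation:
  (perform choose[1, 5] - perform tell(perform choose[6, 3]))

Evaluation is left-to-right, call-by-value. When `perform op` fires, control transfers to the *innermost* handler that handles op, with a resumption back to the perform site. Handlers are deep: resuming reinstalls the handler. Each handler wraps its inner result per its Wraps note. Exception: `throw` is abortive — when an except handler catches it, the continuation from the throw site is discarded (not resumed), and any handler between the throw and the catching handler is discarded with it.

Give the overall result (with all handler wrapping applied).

Step-by-step:
choose[1, 5] @ H3
  branch[0] choose=1:
    choose[6, 3] @ H3
      branch[0] choose=6:
        tell(6) @ H0 ⇒ log+=6
        H0 returns (1, (6))
        H1 returns [(1, (6))]
        H2 returns [(1, (6))]
        H3 returns [[(1, (6))]]
      branch[1] choose=3:
        tell(3) @ H0 ⇒ log+=3
        H0 returns (1, (3))
        H1 returns [(1, (3))]
        H2 returns [(1, (3))]
        H3 returns [[(1, (3))]]
  branch[1] choose=5:
    choose[6, 3] @ H3
      branch[0] choose=6:
        tell(6) @ H0 ⇒ log+=6
        H0 returns (5, (6))
        H1 returns [(5, (6))]
        H2 returns [(5, (6))]
        H3 returns [[(5, (6))]]
      branch[1] choose=3:
        tell(3) @ H0 ⇒ log+=3
        H0 returns (5, (3))
        H1 returns [(5, (3))]
        H2 returns [(5, (3))]
        H3 returns [[(5, (3))]]
= [[(1, (6))], [(1, (3))], [(5, (6))], [(5, (3))]]

Answer: [[(1, (6))], [(1, (3))], [(5, (6))], [(5, (3))]]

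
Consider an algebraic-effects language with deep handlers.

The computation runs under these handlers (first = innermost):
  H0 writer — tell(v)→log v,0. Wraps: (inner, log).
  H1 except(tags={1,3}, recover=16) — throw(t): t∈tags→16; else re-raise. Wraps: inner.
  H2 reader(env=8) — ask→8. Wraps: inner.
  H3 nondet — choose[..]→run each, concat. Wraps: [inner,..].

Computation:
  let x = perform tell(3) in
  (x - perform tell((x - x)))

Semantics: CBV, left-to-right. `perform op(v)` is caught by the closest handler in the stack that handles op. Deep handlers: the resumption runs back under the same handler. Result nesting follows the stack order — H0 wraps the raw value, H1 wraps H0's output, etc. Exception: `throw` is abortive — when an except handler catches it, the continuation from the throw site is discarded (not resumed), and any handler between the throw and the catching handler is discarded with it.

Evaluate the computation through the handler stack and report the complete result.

Answer: [(0, (3, 0))]

Step-by-step:
tell(3) @ H0 ⇒ log+=3
tell(0) @ H0 ⇒ log+=0
H0 returns (0, (3, 0))
H1 returns (0, (3, 0))
H2 returns (0, (3, 0))
H3 returns [(0, (3, 0))]
= [(0, (3, 0))]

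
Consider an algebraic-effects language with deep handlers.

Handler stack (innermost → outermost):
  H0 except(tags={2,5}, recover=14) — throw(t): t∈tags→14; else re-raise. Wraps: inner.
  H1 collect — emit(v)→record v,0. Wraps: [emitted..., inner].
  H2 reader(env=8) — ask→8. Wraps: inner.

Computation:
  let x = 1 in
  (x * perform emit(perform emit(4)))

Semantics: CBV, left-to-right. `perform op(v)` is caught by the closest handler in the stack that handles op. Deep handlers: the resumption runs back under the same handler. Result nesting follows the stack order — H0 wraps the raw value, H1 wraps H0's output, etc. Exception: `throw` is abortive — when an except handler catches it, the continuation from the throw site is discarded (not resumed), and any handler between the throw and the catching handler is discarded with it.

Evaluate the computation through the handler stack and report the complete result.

Evaluation trace:
emit(4) @ H1 ⇒ out+=4
emit(0) @ H1 ⇒ out+=0
H0 returns 0
H1 returns [4, 0, 0]
H2 returns [4, 0, 0]
= [4, 0, 0]

Answer: [4, 0, 0]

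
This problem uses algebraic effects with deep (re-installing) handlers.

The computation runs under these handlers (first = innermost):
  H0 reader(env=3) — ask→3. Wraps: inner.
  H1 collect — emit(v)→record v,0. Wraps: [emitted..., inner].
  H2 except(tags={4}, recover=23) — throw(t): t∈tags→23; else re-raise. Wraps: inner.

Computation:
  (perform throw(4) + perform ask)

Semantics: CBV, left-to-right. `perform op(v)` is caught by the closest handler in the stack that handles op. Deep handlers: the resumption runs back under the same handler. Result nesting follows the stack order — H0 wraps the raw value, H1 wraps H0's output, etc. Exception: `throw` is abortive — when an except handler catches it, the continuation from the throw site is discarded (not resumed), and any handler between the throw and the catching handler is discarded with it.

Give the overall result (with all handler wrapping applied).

Step-by-step:
throw(4) @ H2 caught ⇒ 23
= 23

Answer: 23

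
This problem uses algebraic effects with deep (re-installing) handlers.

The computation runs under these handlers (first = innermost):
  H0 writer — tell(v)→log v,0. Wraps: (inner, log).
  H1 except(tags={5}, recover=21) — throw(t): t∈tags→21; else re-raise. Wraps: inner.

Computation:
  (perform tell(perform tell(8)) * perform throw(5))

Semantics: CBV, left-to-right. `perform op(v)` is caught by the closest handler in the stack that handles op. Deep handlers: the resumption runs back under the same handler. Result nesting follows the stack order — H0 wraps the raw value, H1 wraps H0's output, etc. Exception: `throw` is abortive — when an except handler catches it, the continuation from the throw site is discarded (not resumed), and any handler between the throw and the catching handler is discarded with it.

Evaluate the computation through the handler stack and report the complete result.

Answer: 21

Evaluation trace:
tell(8) @ H0 ⇒ log+=8
tell(0) @ H0 ⇒ log+=0
throw(5) @ H1 caught ⇒ 21
= 21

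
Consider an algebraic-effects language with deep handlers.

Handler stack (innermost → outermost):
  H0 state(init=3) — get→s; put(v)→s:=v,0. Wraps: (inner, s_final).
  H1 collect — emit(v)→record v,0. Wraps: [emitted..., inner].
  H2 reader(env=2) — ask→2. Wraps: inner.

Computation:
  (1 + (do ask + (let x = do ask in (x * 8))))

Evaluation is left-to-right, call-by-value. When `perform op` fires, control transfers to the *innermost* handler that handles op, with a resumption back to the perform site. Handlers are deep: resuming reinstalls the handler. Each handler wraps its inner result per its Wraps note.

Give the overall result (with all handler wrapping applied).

Answer: [(19, 3)]

Working:
ask @ H2 ⇒ 2
ask @ H2 ⇒ 2
H0 returns (19, 3)
H1 returns [(19, 3)]
H2 returns [(19, 3)]
= [(19, 3)]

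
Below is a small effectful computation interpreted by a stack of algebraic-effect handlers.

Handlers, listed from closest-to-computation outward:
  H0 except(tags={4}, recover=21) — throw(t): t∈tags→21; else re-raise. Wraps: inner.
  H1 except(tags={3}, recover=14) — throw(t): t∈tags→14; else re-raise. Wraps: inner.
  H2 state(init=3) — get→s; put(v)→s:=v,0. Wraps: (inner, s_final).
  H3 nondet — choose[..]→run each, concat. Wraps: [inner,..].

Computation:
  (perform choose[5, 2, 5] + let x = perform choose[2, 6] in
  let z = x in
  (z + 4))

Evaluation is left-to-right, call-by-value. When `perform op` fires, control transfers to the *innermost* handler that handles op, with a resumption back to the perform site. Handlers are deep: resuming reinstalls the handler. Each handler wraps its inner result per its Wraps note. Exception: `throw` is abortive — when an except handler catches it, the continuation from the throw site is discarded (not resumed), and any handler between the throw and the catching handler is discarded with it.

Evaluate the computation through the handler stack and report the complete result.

Answer: [(11, 3), (15, 3), (8, 3), (12, 3), (11, 3), (15, 3)]

Evaluation trace:
choose[5, 2, 5] @ H3
  branch[0] choose=5:
    choose[2, 6] @ H3
      branch[0] choose=2:
        H0 returns 11
        H1 returns 11
        H2 returns (11, 3)
        H3 returns [(11, 3)]
      branch[1] choose=6:
        H0 returns 15
        H1 returns 15
        H2 returns (15, 3)
        H3 returns [(15, 3)]
  branch[1] choose=2:
    choose[2, 6] @ H3
      branch[0] choose=2:
        H0 returns 8
        H1 returns 8
        H2 returns (8, 3)
        H3 returns [(8, 3)]
      branch[1] choose=6:
        H0 returns 12
        H1 returns 12
        H2 returns (12, 3)
        H3 returns [(12, 3)]
  branch[2] choose=5:
    choose[2, 6] @ H3
      branch[0] choose=2:
        H0 returns 11
        H1 returns 11
        H2 returns (11, 3)
        H3 returns [(11, 3)]
      branch[1] choose=6:
        H0 returns 15
        H1 returns 15
        H2 returns (15, 3)
        H3 returns [(15, 3)]
= [(11, 3), (15, 3), (8, 3), (12, 3), (11, 3), (15, 3)]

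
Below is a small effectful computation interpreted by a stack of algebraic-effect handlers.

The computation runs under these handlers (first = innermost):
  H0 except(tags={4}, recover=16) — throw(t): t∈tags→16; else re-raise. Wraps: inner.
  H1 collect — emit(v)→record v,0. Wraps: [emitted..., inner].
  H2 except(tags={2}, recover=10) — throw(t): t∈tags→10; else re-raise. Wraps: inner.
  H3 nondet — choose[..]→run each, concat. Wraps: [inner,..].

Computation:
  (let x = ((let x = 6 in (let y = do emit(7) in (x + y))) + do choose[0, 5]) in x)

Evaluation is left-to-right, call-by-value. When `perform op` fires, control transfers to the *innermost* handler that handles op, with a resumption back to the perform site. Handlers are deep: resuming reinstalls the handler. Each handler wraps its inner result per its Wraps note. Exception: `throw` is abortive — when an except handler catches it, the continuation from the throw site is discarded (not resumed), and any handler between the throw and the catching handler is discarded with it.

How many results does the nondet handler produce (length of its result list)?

Step-by-step:
emit(7) @ H1 ⇒ out+=7
choose[0, 5] @ H3
  branch[0] choose=0:
    H0 returns 6
    H1 returns [7, 6]
    H2 returns [7, 6]
    H3 returns [[7, 6]]
  branch[1] choose=5:
    H0 returns 11
    H1 returns [7, 11]
    H2 returns [7, 11]
    H3 returns [[7, 11]]
= [[7, 6], [7, 11]]

Answer: 2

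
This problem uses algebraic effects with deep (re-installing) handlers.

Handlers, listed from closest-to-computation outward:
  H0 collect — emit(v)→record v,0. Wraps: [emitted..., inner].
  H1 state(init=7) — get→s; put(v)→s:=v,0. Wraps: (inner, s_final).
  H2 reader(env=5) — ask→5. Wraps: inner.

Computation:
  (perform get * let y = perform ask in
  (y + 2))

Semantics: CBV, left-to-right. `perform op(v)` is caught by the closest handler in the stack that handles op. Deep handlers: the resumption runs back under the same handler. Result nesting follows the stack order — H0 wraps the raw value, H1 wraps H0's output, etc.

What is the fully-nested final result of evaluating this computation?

Step-by-step:
get @ H1 ⇒ 7
ask @ H2 ⇒ 5
H0 returns [49]
H1 returns ([49], 7)
H2 returns ([49], 7)
= ([49], 7)

Answer: ([49], 7)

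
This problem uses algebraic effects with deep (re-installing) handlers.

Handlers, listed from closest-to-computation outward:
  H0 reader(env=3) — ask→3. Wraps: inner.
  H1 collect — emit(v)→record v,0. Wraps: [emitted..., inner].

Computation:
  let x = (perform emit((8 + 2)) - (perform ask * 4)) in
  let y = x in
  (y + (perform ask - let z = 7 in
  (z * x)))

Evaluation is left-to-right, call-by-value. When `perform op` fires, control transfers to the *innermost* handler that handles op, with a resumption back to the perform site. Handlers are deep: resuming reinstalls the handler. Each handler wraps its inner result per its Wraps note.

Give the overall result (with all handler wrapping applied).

Answer: [10, 75]

Evaluation trace:
emit(10) @ H1 ⇒ out+=10
ask @ H0 ⇒ 3
ask @ H0 ⇒ 3
H0 returns 75
H1 returns [10, 75]
= [10, 75]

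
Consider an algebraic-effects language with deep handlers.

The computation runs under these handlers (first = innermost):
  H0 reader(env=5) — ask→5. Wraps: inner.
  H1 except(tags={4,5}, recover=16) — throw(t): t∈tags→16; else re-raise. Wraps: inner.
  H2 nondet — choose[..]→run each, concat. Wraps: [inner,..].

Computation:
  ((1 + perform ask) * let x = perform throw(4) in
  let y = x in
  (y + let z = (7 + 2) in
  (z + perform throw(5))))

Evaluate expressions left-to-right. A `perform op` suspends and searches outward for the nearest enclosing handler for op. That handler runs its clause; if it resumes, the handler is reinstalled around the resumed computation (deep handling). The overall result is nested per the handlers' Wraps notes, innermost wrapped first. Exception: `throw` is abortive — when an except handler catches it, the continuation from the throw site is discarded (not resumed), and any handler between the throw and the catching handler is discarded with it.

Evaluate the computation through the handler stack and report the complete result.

Answer: [16]

Step-by-step:
ask @ H0 ⇒ 5
throw(4) @ H1 caught ⇒ 16
H2 returns [16]
= [16]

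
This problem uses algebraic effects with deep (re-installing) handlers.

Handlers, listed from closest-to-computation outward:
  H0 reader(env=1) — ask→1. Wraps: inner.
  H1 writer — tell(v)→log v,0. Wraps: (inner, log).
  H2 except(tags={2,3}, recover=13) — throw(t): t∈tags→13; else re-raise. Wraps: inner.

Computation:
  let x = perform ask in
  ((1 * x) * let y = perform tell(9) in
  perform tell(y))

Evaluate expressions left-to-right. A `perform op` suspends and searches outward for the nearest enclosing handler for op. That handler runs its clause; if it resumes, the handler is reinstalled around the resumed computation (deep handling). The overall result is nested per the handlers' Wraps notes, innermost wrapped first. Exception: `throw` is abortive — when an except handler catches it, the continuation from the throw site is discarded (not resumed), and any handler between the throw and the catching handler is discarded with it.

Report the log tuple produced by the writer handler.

Evaluation trace:
ask @ H0 ⇒ 1
tell(9) @ H1 ⇒ log+=9
tell(0) @ H1 ⇒ log+=0
H0 returns 0
H1 returns (0, (9, 0))
H2 returns (0, (9, 0))
= (0, (9, 0))

Answer: (9, 0)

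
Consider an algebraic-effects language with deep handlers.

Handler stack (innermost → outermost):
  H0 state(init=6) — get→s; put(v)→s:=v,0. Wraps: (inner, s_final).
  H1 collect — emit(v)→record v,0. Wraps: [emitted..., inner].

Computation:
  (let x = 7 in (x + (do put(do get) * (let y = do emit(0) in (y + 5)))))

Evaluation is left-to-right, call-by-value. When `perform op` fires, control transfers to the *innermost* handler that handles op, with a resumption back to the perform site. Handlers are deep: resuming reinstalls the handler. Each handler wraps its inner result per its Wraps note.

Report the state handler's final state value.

Answer: 6

Step-by-step:
get @ H0 ⇒ 6
put(6) @ H0 ⇒ s:=6
emit(0) @ H1 ⇒ out+=0
H0 returns (7, 6)
H1 returns [0, (7, 6)]
= [0, (7, 6)]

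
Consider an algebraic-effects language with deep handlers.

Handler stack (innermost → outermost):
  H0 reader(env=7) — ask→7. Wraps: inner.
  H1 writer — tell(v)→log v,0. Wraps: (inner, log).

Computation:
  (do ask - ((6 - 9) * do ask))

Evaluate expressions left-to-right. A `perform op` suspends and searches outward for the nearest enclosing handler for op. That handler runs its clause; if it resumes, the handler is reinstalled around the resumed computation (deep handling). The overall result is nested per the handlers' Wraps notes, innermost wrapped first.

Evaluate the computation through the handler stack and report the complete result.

Working:
ask @ H0 ⇒ 7
ask @ H0 ⇒ 7
H0 returns 28
H1 returns (28, ())
= (28, ())

Answer: (28, ())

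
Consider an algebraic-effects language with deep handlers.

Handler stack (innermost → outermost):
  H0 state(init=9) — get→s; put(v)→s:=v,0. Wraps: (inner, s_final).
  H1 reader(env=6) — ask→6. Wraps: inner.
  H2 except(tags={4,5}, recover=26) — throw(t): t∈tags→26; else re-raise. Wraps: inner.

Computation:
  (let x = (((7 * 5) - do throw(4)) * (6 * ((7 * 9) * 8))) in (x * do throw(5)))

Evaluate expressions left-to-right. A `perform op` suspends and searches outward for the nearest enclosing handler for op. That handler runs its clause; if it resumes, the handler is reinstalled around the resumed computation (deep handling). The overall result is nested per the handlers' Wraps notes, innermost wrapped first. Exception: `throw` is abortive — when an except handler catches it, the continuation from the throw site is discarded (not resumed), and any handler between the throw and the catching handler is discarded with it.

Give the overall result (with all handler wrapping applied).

Working:
throw(4) @ H2 caught ⇒ 26
= 26

Answer: 26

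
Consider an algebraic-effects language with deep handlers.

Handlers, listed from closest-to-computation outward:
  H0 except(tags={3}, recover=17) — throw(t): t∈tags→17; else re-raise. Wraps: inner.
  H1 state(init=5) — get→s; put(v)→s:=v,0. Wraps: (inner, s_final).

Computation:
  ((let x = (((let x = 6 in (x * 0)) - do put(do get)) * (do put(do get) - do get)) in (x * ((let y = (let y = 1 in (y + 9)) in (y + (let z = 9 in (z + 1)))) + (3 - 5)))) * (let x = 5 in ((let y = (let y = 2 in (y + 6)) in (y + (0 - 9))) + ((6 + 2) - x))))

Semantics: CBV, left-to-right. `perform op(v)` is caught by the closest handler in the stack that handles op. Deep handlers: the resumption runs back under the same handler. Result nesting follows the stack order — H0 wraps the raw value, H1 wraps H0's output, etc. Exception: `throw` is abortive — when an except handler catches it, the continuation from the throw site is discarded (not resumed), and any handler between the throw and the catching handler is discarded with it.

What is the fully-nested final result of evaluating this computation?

Step-by-step:
get @ H1 ⇒ 5
put(5) @ H1 ⇒ s:=5
get @ H1 ⇒ 5
put(5) @ H1 ⇒ s:=5
get @ H1 ⇒ 5
H0 returns 0
H1 returns (0, 5)
= (0, 5)

Answer: (0, 5)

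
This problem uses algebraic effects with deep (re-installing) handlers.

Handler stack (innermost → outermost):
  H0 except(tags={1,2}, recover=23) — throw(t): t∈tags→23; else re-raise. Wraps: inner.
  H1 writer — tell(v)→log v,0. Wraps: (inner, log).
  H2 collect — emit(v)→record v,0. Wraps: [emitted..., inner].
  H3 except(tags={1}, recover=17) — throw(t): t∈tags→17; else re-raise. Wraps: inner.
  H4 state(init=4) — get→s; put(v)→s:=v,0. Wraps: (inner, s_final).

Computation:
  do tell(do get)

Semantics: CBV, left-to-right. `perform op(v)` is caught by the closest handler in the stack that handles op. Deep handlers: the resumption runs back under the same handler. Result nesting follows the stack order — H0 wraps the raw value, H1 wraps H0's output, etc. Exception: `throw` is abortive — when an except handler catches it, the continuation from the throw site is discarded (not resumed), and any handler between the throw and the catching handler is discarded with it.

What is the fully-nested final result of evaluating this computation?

Answer: ([(0, (4))], 4)

Evaluation trace:
get @ H4 ⇒ 4
tell(4) @ H1 ⇒ log+=4
H0 returns 0
H1 returns (0, (4))
H2 returns [(0, (4))]
H3 returns [(0, (4))]
H4 returns ([(0, (4))], 4)
= ([(0, (4))], 4)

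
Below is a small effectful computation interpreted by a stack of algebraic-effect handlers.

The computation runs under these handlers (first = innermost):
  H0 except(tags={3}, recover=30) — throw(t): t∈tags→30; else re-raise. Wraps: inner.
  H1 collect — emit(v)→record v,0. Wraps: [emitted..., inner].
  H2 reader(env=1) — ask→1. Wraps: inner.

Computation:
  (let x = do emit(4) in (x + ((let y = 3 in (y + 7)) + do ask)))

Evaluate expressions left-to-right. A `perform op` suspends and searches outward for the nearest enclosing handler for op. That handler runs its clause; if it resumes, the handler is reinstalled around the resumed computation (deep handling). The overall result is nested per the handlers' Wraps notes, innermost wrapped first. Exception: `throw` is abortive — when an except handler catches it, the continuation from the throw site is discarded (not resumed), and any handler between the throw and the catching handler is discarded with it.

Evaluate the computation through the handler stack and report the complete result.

Step-by-step:
emit(4) @ H1 ⇒ out+=4
ask @ H2 ⇒ 1
H0 returns 11
H1 returns [4, 11]
H2 returns [4, 11]
= [4, 11]

Answer: [4, 11]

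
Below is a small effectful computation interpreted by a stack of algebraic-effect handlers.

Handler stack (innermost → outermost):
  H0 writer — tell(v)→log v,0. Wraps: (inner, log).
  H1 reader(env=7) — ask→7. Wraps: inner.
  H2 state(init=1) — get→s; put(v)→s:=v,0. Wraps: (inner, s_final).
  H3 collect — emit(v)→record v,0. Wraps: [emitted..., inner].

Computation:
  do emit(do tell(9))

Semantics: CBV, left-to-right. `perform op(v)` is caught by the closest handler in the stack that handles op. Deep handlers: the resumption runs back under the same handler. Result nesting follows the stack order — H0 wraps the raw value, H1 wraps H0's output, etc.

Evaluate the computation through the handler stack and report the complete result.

Evaluation trace:
tell(9) @ H0 ⇒ log+=9
emit(0) @ H3 ⇒ out+=0
H0 returns (0, (9))
H1 returns (0, (9))
H2 returns ((0, (9)), 1)
H3 returns [0, ((0, (9)), 1)]
= [0, ((0, (9)), 1)]

Answer: [0, ((0, (9)), 1)]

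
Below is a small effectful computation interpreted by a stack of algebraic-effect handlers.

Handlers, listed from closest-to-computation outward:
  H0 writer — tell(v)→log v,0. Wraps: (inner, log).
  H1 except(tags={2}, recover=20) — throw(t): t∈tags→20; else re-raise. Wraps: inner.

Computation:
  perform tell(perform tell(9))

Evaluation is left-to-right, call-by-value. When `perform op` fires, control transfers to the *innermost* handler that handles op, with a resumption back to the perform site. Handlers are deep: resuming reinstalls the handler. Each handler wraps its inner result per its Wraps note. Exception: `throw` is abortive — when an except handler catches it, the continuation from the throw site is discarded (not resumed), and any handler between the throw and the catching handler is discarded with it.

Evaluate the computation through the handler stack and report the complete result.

Answer: (0, (9, 0))

Step-by-step:
tell(9) @ H0 ⇒ log+=9
tell(0) @ H0 ⇒ log+=0
H0 returns (0, (9, 0))
H1 returns (0, (9, 0))
= (0, (9, 0))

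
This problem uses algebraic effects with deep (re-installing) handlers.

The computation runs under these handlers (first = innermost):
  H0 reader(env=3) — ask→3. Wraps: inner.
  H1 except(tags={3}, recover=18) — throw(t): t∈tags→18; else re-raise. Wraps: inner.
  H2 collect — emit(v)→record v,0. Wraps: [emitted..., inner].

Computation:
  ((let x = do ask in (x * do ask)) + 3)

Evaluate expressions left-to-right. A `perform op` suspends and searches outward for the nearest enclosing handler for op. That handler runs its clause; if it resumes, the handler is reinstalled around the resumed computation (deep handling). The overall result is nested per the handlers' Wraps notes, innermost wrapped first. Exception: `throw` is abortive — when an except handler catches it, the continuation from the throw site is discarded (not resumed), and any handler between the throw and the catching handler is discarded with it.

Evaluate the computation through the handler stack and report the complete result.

Step-by-step:
ask @ H0 ⇒ 3
ask @ H0 ⇒ 3
H0 returns 12
H1 returns 12
H2 returns [12]
= [12]

Answer: [12]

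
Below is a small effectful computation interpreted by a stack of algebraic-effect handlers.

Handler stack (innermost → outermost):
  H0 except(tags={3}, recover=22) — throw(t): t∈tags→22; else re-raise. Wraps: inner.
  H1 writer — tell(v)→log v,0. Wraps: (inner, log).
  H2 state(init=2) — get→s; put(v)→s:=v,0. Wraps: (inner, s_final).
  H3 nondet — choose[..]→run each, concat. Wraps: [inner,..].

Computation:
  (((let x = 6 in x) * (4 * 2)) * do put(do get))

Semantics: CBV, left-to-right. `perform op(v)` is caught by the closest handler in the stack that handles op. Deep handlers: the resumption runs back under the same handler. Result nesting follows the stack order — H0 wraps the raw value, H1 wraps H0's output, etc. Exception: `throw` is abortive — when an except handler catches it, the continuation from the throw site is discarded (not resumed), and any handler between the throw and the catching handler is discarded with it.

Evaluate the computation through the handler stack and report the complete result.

Answer: [((0, ()), 2)]

Step-by-step:
get @ H2 ⇒ 2
put(2) @ H2 ⇒ s:=2
H0 returns 0
H1 returns (0, ())
H2 returns ((0, ()), 2)
H3 returns [((0, ()), 2)]
= [((0, ()), 2)]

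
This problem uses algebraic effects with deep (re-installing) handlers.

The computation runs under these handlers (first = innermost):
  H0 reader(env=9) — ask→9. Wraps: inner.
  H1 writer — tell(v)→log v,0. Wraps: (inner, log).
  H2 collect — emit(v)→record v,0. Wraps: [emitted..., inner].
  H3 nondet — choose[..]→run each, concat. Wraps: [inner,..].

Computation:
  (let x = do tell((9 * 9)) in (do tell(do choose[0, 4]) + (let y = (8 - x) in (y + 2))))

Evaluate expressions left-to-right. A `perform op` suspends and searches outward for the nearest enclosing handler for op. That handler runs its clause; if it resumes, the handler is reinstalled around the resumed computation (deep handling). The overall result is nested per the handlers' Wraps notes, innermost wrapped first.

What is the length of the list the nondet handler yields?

Answer: 2

Step-by-step:
tell(81) @ H1 ⇒ log+=81
choose[0, 4] @ H3
  branch[0] choose=0:
    tell(0) @ H1 ⇒ log+=0
    H0 returns 10
    H1 returns (10, (81, 0))
    H2 returns [(10, (81, 0))]
    H3 returns [[(10, (81, 0))]]
  branch[1] choose=4:
    tell(4) @ H1 ⇒ log+=4
    H0 returns 10
    H1 returns (10, (81, 4))
    H2 returns [(10, (81, 4))]
    H3 returns [[(10, (81, 4))]]
= [[(10, (81, 0))], [(10, (81, 4))]]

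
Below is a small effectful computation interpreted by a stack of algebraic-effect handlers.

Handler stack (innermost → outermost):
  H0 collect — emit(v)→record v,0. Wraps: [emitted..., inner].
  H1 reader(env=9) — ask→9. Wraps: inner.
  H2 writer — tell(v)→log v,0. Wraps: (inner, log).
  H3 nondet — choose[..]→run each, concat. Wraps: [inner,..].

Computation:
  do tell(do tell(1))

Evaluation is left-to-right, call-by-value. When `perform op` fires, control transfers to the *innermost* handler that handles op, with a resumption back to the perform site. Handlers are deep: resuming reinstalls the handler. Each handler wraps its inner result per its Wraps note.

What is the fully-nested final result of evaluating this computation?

Working:
tell(1) @ H2 ⇒ log+=1
tell(0) @ H2 ⇒ log+=0
H0 returns [0]
H1 returns [0]
H2 returns ([0], (1, 0))
H3 returns [([0], (1, 0))]
= [([0], (1, 0))]

Answer: [([0], (1, 0))]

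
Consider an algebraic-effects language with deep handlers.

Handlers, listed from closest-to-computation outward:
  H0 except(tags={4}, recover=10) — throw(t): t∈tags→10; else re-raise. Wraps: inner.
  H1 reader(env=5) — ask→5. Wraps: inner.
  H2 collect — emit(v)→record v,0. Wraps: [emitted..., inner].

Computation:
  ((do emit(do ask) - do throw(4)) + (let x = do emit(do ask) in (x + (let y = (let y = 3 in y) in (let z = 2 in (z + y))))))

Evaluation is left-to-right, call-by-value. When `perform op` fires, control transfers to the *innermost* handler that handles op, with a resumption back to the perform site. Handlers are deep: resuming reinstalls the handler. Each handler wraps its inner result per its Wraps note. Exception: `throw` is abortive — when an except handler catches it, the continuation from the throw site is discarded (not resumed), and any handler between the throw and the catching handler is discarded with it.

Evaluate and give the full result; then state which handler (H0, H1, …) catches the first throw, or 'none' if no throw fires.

Answer: [5, 10] ; first throw caught by: H0

Evaluation trace:
ask @ H1 ⇒ 5
emit(5) @ H2 ⇒ out+=5
throw(4) @ H0 caught ⇒ 10
H1 returns 10
H2 returns [5, 10]
= [5, 10]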